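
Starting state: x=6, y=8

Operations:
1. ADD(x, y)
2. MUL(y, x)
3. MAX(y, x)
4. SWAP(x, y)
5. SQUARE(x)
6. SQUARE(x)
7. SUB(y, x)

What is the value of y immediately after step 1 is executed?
y = 8

Tracing y through execution:
Initial: y = 8
After step 1 (ADD(x, y)): y = 8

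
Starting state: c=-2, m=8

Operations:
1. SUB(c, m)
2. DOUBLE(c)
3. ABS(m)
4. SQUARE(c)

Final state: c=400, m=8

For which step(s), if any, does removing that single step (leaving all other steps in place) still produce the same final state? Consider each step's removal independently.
Step(s) 3

Testing removal of each single step:
Without step 1: final = c=16, m=8 (different)
Without step 2: final = c=100, m=8 (different)
Without step 3: final = c=400, m=8 (same)
Without step 4: final = c=-20, m=8 (different)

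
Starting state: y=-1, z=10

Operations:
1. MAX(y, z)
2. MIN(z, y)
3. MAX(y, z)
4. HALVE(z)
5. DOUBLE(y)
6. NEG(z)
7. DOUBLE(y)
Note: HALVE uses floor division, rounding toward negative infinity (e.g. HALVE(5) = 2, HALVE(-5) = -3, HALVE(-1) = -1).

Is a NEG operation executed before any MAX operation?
No

First NEG: step 6
First MAX: step 1
Since 6 > 1, MAX comes first.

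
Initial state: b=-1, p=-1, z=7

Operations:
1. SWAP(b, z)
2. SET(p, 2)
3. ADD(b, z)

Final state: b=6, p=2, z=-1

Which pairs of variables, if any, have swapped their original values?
None

Comparing initial and final values:
z: 7 → -1
b: -1 → 6
p: -1 → 2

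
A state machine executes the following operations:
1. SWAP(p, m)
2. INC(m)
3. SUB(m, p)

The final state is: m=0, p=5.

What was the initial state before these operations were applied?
m=5, p=4

Working backwards:
Final state: m=0, p=5
Before step 3 (SUB(m, p)): m=5, p=5
Before step 2 (INC(m)): m=4, p=5
Before step 1 (SWAP(p, m)): m=5, p=4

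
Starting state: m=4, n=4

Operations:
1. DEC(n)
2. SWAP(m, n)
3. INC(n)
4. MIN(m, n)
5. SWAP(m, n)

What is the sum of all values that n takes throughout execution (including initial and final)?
24

Values of n at each step:
Initial: n = 4
After step 1: n = 3
After step 2: n = 4
After step 3: n = 5
After step 4: n = 5
After step 5: n = 3
Sum = 4 + 3 + 4 + 5 + 5 + 3 = 24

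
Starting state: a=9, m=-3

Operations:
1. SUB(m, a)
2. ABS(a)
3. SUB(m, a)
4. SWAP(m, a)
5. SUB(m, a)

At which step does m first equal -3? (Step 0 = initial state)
Step 0

Tracing m:
Initial: m = -3 ← first occurrence
After step 1: m = -12
After step 2: m = -12
After step 3: m = -21
After step 4: m = 9
After step 5: m = 30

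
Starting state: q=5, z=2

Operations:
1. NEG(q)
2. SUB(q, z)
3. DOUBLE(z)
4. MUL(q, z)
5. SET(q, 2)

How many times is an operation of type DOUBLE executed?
1

Counting DOUBLE operations:
Step 3: DOUBLE(z) ← DOUBLE
Total: 1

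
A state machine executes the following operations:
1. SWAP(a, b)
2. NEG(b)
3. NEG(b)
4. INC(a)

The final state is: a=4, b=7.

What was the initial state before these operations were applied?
a=7, b=3

Working backwards:
Final state: a=4, b=7
Before step 4 (INC(a)): a=3, b=7
Before step 3 (NEG(b)): a=3, b=-7
Before step 2 (NEG(b)): a=3, b=7
Before step 1 (SWAP(a, b)): a=7, b=3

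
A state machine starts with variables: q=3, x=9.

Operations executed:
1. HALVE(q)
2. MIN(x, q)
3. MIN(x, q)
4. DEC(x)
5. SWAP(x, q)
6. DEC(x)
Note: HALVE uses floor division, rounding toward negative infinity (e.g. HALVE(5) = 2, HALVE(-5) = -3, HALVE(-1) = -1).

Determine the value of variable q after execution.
q = 0

Tracing execution:
Step 1: HALVE(q) → q = 1
Step 2: MIN(x, q) → q = 1
Step 3: MIN(x, q) → q = 1
Step 4: DEC(x) → q = 1
Step 5: SWAP(x, q) → q = 0
Step 6: DEC(x) → q = 0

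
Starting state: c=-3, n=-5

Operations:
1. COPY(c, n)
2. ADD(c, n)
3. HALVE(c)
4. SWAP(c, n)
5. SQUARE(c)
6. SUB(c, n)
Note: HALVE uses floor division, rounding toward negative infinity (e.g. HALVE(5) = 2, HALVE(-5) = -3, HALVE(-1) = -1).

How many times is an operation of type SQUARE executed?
1

Counting SQUARE operations:
Step 5: SQUARE(c) ← SQUARE
Total: 1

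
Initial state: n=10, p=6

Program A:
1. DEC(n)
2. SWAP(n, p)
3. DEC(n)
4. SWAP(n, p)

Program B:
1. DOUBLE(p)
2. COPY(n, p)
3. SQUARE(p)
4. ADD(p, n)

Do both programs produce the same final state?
No

Program A final state: n=9, p=5
Program B final state: n=12, p=156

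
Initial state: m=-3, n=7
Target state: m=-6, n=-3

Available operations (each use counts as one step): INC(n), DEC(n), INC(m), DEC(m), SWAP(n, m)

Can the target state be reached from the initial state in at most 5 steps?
No

The target state cannot be reached within 5 steps.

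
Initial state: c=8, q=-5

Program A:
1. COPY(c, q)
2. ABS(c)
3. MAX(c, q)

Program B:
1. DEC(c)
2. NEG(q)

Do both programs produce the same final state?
No

Program A final state: c=5, q=-5
Program B final state: c=7, q=5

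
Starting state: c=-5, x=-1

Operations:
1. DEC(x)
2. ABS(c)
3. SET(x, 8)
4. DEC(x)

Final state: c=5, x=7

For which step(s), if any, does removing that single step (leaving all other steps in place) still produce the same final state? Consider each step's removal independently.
Step(s) 1

Testing removal of each single step:
Without step 1: final = c=5, x=7 (same)
Without step 2: final = c=-5, x=7 (different)
Without step 3: final = c=5, x=-3 (different)
Without step 4: final = c=5, x=8 (different)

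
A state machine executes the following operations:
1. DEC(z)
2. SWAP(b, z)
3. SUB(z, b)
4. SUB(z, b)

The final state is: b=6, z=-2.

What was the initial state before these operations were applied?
b=10, z=7

Working backwards:
Final state: b=6, z=-2
Before step 4 (SUB(z, b)): b=6, z=4
Before step 3 (SUB(z, b)): b=6, z=10
Before step 2 (SWAP(b, z)): b=10, z=6
Before step 1 (DEC(z)): b=10, z=7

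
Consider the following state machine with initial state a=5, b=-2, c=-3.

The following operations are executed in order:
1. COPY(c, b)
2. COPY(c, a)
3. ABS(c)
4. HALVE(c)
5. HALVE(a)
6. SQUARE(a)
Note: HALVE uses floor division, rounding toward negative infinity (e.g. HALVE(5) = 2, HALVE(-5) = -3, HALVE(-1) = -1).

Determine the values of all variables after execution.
{a: 4, b: -2, c: 2}

Step-by-step execution:
Initial: a=5, b=-2, c=-3
After step 1 (COPY(c, b)): a=5, b=-2, c=-2
After step 2 (COPY(c, a)): a=5, b=-2, c=5
After step 3 (ABS(c)): a=5, b=-2, c=5
After step 4 (HALVE(c)): a=5, b=-2, c=2
After step 5 (HALVE(a)): a=2, b=-2, c=2
After step 6 (SQUARE(a)): a=4, b=-2, c=2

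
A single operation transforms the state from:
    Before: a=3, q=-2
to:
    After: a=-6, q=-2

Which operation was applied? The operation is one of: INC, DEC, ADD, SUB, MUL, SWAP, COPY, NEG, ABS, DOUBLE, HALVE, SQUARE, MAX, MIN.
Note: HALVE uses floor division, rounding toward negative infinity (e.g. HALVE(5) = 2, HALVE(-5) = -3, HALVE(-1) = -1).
MUL(a, q)

Analyzing the change:
Before: a=3, q=-2
After: a=-6, q=-2
Variable a changed from 3 to -6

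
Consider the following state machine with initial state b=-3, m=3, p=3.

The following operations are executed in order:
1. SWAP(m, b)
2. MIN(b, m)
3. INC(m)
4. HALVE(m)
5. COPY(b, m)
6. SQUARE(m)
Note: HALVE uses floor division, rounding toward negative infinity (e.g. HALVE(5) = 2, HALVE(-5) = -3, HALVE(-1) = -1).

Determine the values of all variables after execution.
{b: -1, m: 1, p: 3}

Step-by-step execution:
Initial: b=-3, m=3, p=3
After step 1 (SWAP(m, b)): b=3, m=-3, p=3
After step 2 (MIN(b, m)): b=-3, m=-3, p=3
After step 3 (INC(m)): b=-3, m=-2, p=3
After step 4 (HALVE(m)): b=-3, m=-1, p=3
After step 5 (COPY(b, m)): b=-1, m=-1, p=3
After step 6 (SQUARE(m)): b=-1, m=1, p=3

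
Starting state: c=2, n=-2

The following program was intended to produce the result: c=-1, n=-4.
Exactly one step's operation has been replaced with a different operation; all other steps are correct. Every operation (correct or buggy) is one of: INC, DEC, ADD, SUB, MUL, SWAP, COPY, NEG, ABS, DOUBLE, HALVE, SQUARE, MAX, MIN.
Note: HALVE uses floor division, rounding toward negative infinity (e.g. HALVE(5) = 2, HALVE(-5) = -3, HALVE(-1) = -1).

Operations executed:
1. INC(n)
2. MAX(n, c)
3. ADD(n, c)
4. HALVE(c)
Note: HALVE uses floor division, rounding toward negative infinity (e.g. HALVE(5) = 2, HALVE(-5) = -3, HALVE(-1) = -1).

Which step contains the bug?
Step 1

Trace with buggy code:
Initial: c=2, n=-2
After step 1: c=2, n=-1
After step 2: c=2, n=2
After step 3: c=2, n=4
After step 4: c=1, n=4
Actual final c=1, n=4 ≠ expected c=-1, n=-4.
Step 1 is the only position where a single-operation replacement can produce the expected result.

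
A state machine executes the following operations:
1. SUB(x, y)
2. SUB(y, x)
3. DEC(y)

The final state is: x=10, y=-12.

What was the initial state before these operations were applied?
x=9, y=-1

Working backwards:
Final state: x=10, y=-12
Before step 3 (DEC(y)): x=10, y=-11
Before step 2 (SUB(y, x)): x=10, y=-1
Before step 1 (SUB(x, y)): x=9, y=-1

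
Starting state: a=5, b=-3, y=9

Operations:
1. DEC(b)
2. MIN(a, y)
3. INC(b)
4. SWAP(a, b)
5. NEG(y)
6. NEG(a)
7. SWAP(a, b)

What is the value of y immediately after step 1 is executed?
y = 9

Tracing y through execution:
Initial: y = 9
After step 1 (DEC(b)): y = 9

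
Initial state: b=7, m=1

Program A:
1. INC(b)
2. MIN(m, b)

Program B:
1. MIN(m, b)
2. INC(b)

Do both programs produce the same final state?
Yes

Program A final state: b=8, m=1
Program B final state: b=8, m=1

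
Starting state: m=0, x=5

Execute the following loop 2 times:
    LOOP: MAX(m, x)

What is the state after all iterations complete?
m=5, x=5

Iteration trace:
Start: m=0, x=5
After iteration 1: m=5, x=5
After iteration 2: m=5, x=5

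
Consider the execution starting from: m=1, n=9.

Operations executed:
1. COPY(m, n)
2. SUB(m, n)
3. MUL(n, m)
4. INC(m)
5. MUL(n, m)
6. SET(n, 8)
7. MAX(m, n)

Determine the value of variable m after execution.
m = 8

Tracing execution:
Step 1: COPY(m, n) → m = 9
Step 2: SUB(m, n) → m = 0
Step 3: MUL(n, m) → m = 0
Step 4: INC(m) → m = 1
Step 5: MUL(n, m) → m = 1
Step 6: SET(n, 8) → m = 1
Step 7: MAX(m, n) → m = 8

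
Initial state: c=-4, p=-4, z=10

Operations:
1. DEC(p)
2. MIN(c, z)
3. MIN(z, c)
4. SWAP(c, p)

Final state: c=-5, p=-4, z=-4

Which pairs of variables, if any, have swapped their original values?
None

Comparing initial and final values:
z: 10 → -4
c: -4 → -5
p: -4 → -4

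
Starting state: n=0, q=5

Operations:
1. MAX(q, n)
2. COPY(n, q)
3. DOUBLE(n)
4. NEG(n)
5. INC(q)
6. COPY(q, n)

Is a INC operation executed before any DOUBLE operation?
No

First INC: step 5
First DOUBLE: step 3
Since 5 > 3, DOUBLE comes first.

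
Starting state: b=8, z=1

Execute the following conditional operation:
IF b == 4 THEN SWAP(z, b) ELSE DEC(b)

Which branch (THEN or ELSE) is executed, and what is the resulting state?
Branch: ELSE, Final state: b=7, z=1

Evaluating condition: b == 4
b = 8
Condition is False, so ELSE branch executes
After DEC(b): b=7, z=1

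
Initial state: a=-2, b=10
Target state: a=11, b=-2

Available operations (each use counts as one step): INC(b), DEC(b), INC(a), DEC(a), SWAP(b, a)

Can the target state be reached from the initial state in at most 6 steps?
Yes

Path (2 steps): INC(b) → SWAP(b, a)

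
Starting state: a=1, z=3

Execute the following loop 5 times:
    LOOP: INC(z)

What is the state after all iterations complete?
a=1, z=8

Iteration trace:
Start: a=1, z=3
After iteration 1: a=1, z=4
After iteration 2: a=1, z=5
After iteration 3: a=1, z=6
After iteration 4: a=1, z=7
After iteration 5: a=1, z=8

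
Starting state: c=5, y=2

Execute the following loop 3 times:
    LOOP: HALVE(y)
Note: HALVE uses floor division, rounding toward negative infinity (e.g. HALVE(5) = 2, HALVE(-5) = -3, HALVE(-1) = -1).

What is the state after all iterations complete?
c=5, y=0

Iteration trace:
Start: c=5, y=2
After iteration 1: c=5, y=1
After iteration 2: c=5, y=0
After iteration 3: c=5, y=0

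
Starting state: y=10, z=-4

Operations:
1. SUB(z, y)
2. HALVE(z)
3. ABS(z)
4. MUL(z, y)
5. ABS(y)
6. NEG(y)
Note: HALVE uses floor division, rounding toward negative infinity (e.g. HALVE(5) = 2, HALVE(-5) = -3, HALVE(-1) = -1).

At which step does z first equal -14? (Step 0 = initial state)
Step 1

Tracing z:
Initial: z = -4
After step 1: z = -14 ← first occurrence
After step 2: z = -7
After step 3: z = 7
After step 4: z = 70
After step 5: z = 70
After step 6: z = 70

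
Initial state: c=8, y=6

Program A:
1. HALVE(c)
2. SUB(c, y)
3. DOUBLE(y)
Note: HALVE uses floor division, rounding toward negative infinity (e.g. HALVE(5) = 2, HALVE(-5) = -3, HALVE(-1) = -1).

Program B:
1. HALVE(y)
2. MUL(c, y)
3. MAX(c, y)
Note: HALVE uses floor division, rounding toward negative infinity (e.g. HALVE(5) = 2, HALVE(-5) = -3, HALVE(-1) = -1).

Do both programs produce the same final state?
No

Program A final state: c=-2, y=12
Program B final state: c=24, y=3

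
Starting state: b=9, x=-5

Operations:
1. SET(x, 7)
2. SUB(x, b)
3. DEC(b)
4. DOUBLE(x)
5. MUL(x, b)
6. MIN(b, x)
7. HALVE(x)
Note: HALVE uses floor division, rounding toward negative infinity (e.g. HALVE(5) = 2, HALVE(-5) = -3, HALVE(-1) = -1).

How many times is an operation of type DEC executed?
1

Counting DEC operations:
Step 3: DEC(b) ← DEC
Total: 1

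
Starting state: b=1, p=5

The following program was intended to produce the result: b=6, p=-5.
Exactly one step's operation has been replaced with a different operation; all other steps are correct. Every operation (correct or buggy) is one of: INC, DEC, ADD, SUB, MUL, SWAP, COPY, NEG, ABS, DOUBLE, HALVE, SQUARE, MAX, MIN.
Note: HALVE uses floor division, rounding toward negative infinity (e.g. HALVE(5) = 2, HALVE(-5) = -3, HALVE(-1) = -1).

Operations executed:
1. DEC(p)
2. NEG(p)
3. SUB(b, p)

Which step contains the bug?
Step 1

Trace with buggy code:
Initial: b=1, p=5
After step 1: b=1, p=4
After step 2: b=1, p=-4
After step 3: b=5, p=-4
Actual final b=5, p=-4 ≠ expected b=6, p=-5.
Step 1 is the only position where a single-operation replacement can produce the expected result.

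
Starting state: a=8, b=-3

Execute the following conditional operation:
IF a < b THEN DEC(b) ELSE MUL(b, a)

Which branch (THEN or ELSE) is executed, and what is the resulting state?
Branch: ELSE, Final state: a=8, b=-24

Evaluating condition: a < b
a = 8, b = -3
Condition is False, so ELSE branch executes
After MUL(b, a): a=8, b=-24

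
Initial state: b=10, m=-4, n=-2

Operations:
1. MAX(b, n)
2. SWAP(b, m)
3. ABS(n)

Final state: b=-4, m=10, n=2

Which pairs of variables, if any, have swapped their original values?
(m, b)

Comparing initial and final values:
m: -4 → 10
b: 10 → -4
n: -2 → 2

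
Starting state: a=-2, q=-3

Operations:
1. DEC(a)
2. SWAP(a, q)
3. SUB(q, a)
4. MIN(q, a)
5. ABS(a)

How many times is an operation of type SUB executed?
1

Counting SUB operations:
Step 3: SUB(q, a) ← SUB
Total: 1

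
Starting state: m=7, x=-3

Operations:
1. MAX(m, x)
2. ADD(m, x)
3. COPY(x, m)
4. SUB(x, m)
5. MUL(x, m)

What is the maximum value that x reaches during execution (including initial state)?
4

Values of x at each step:
Initial: x = -3
After step 1: x = -3
After step 2: x = -3
After step 3: x = 4 ← maximum
After step 4: x = 0
After step 5: x = 0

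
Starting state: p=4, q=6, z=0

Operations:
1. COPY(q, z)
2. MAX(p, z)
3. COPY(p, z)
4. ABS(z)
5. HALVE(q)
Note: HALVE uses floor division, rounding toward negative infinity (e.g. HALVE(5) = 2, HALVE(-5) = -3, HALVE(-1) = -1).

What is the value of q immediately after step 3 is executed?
q = 0

Tracing q through execution:
Initial: q = 6
After step 1 (COPY(q, z)): q = 0
After step 2 (MAX(p, z)): q = 0
After step 3 (COPY(p, z)): q = 0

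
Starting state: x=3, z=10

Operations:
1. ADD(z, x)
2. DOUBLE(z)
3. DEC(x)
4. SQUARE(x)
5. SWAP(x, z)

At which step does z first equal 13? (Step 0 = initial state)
Step 1

Tracing z:
Initial: z = 10
After step 1: z = 13 ← first occurrence
After step 2: z = 26
After step 3: z = 26
After step 4: z = 26
After step 5: z = 4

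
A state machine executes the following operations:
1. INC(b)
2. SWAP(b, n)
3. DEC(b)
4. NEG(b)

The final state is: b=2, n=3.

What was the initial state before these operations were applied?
b=2, n=-1

Working backwards:
Final state: b=2, n=3
Before step 4 (NEG(b)): b=-2, n=3
Before step 3 (DEC(b)): b=-1, n=3
Before step 2 (SWAP(b, n)): b=3, n=-1
Before step 1 (INC(b)): b=2, n=-1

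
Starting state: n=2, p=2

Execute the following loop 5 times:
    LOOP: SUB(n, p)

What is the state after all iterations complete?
n=-8, p=2

Iteration trace:
Start: n=2, p=2
After iteration 1: n=0, p=2
After iteration 2: n=-2, p=2
After iteration 3: n=-4, p=2
After iteration 4: n=-6, p=2
After iteration 5: n=-8, p=2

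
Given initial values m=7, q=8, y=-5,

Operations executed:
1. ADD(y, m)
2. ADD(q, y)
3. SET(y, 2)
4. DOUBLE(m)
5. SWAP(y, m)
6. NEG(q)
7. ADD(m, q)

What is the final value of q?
q = -10

Tracing execution:
Step 1: ADD(y, m) → q = 8
Step 2: ADD(q, y) → q = 10
Step 3: SET(y, 2) → q = 10
Step 4: DOUBLE(m) → q = 10
Step 5: SWAP(y, m) → q = 10
Step 6: NEG(q) → q = -10
Step 7: ADD(m, q) → q = -10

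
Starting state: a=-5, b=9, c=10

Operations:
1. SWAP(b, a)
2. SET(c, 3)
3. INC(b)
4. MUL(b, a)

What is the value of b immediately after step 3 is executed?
b = -4

Tracing b through execution:
Initial: b = 9
After step 1 (SWAP(b, a)): b = -5
After step 2 (SET(c, 3)): b = -5
After step 3 (INC(b)): b = -4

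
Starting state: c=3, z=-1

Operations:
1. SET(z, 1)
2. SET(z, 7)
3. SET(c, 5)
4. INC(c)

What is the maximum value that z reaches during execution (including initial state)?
7

Values of z at each step:
Initial: z = -1
After step 1: z = 1
After step 2: z = 7 ← maximum
After step 3: z = 7
After step 4: z = 7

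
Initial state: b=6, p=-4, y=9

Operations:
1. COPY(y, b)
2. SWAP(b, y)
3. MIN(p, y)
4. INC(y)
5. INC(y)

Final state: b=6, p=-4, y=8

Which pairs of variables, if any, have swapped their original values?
None

Comparing initial and final values:
b: 6 → 6
y: 9 → 8
p: -4 → -4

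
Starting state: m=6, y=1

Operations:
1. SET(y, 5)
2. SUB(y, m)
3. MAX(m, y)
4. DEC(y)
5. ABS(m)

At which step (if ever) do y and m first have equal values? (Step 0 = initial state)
Never

y and m never become equal during execution.

Comparing values at each step:
Initial: y=1, m=6
After step 1: y=5, m=6
After step 2: y=-1, m=6
After step 3: y=-1, m=6
After step 4: y=-2, m=6
After step 5: y=-2, m=6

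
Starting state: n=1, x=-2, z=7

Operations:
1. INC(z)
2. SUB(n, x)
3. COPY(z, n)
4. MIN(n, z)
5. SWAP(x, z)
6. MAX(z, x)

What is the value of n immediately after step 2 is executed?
n = 3

Tracing n through execution:
Initial: n = 1
After step 1 (INC(z)): n = 1
After step 2 (SUB(n, x)): n = 3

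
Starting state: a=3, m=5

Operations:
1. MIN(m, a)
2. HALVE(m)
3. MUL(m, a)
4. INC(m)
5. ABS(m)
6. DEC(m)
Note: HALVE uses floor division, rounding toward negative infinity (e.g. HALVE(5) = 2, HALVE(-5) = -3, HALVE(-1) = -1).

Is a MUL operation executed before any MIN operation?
No

First MUL: step 3
First MIN: step 1
Since 3 > 1, MIN comes first.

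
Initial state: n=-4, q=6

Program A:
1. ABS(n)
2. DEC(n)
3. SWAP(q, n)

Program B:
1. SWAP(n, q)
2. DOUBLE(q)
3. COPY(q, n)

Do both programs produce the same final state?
No

Program A final state: n=6, q=3
Program B final state: n=6, q=6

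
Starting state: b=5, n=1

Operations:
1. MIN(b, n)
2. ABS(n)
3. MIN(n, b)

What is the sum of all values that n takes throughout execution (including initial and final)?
4

Values of n at each step:
Initial: n = 1
After step 1: n = 1
After step 2: n = 1
After step 3: n = 1
Sum = 1 + 1 + 1 + 1 = 4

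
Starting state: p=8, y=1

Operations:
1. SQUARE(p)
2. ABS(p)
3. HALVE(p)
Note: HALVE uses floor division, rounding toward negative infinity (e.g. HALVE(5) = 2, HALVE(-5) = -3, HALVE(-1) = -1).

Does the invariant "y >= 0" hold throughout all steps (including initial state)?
Yes

The invariant holds at every step.

State at each step:
Initial: p=8, y=1
After step 1: p=64, y=1
After step 2: p=64, y=1
After step 3: p=32, y=1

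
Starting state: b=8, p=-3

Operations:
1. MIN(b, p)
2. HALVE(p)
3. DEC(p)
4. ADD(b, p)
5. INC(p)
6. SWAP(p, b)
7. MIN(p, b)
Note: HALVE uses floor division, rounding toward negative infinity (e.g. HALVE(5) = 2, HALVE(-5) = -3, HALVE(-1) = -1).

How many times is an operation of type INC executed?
1

Counting INC operations:
Step 5: INC(p) ← INC
Total: 1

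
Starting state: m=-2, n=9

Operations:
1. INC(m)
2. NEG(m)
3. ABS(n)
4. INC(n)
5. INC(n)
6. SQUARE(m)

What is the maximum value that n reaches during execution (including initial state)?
11

Values of n at each step:
Initial: n = 9
After step 1: n = 9
After step 2: n = 9
After step 3: n = 9
After step 4: n = 10
After step 5: n = 11 ← maximum
After step 6: n = 11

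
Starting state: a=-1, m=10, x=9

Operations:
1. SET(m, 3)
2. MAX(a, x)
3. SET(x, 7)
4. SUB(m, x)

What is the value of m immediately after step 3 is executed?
m = 3

Tracing m through execution:
Initial: m = 10
After step 1 (SET(m, 3)): m = 3
After step 2 (MAX(a, x)): m = 3
After step 3 (SET(x, 7)): m = 3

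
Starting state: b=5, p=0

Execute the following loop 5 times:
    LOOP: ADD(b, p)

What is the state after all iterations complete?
b=5, p=0

Iteration trace:
Start: b=5, p=0
After iteration 1: b=5, p=0
After iteration 2: b=5, p=0
After iteration 3: b=5, p=0
After iteration 4: b=5, p=0
After iteration 5: b=5, p=0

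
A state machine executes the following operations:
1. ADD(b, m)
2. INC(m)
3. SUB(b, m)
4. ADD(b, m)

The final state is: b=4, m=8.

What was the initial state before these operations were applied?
b=-3, m=7

Working backwards:
Final state: b=4, m=8
Before step 4 (ADD(b, m)): b=-4, m=8
Before step 3 (SUB(b, m)): b=4, m=8
Before step 2 (INC(m)): b=4, m=7
Before step 1 (ADD(b, m)): b=-3, m=7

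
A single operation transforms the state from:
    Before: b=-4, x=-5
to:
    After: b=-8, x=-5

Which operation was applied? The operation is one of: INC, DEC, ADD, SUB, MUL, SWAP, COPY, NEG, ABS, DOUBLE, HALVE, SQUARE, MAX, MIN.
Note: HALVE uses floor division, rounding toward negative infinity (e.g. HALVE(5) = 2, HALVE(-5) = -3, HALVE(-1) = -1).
DOUBLE(b)

Analyzing the change:
Before: b=-4, x=-5
After: b=-8, x=-5
Variable b changed from -4 to -8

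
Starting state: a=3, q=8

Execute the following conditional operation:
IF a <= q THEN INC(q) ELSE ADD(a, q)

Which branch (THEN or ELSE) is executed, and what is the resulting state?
Branch: THEN, Final state: a=3, q=9

Evaluating condition: a <= q
a = 3, q = 8
Condition is True, so THEN branch executes
After INC(q): a=3, q=9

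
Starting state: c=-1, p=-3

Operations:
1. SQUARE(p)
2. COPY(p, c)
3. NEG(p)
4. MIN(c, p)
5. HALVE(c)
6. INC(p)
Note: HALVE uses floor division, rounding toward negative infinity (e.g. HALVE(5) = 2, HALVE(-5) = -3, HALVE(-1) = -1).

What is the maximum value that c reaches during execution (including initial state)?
-1

Values of c at each step:
Initial: c = -1 ← maximum
After step 1: c = -1
After step 2: c = -1
After step 3: c = -1
After step 4: c = -1
After step 5: c = -1
After step 6: c = -1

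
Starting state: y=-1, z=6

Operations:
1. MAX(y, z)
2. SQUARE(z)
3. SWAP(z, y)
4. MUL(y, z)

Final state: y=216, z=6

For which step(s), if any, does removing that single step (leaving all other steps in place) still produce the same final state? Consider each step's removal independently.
None - removing any single step changes the final result

Testing removal of each single step:
Without step 1: final = y=-36, z=-1 (different)
Without step 2: final = y=36, z=6 (different)
Without step 3: final = y=216, z=36 (different)
Without step 4: final = y=36, z=6 (different)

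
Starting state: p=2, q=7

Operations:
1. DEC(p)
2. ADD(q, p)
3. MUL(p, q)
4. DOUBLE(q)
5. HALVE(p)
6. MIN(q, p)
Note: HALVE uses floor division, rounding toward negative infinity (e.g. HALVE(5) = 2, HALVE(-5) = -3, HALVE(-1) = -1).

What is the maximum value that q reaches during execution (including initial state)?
16

Values of q at each step:
Initial: q = 7
After step 1: q = 7
After step 2: q = 8
After step 3: q = 8
After step 4: q = 16 ← maximum
After step 5: q = 16
After step 6: q = 4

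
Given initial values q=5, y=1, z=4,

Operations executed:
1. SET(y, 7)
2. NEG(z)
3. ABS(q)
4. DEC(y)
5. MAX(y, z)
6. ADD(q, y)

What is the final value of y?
y = 6

Tracing execution:
Step 1: SET(y, 7) → y = 7
Step 2: NEG(z) → y = 7
Step 3: ABS(q) → y = 7
Step 4: DEC(y) → y = 6
Step 5: MAX(y, z) → y = 6
Step 6: ADD(q, y) → y = 6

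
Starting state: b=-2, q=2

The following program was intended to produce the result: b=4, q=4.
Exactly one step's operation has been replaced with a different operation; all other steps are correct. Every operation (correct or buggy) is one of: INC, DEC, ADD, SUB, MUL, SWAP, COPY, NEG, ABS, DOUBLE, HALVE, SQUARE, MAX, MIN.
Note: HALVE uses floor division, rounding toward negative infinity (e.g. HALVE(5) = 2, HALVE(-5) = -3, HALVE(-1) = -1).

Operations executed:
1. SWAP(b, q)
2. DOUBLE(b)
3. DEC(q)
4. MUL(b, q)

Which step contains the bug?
Step 4

Trace with buggy code:
Initial: b=-2, q=2
After step 1: b=2, q=-2
After step 2: b=4, q=-2
After step 3: b=4, q=-3
After step 4: b=-12, q=-3
Actual final b=-12, q=-3 ≠ expected b=4, q=4.
Step 4 is the only position where a single-operation replacement can produce the expected result.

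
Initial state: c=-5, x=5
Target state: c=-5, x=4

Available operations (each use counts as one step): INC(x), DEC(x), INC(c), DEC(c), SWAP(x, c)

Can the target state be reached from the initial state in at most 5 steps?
Yes

Path (1 step): DEC(x)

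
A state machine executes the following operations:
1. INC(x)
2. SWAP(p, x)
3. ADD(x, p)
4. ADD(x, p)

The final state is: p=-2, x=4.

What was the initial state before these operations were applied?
p=8, x=-3

Working backwards:
Final state: p=-2, x=4
Before step 4 (ADD(x, p)): p=-2, x=6
Before step 3 (ADD(x, p)): p=-2, x=8
Before step 2 (SWAP(p, x)): p=8, x=-2
Before step 1 (INC(x)): p=8, x=-3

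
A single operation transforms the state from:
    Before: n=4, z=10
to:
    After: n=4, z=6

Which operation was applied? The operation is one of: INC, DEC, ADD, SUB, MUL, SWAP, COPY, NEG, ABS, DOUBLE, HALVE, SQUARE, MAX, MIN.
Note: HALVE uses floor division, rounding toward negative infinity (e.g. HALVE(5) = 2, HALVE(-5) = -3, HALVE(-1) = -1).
SUB(z, n)

Analyzing the change:
Before: n=4, z=10
After: n=4, z=6
Variable z changed from 10 to 6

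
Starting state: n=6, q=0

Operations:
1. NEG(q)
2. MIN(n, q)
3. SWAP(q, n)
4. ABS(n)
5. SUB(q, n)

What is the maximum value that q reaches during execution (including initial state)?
0

Values of q at each step:
Initial: q = 0 ← maximum
After step 1: q = 0
After step 2: q = 0
After step 3: q = 0
After step 4: q = 0
After step 5: q = 0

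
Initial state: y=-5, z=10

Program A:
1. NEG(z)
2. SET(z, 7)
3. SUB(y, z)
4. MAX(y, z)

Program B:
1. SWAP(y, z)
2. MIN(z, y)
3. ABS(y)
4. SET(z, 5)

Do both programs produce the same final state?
No

Program A final state: y=7, z=7
Program B final state: y=10, z=5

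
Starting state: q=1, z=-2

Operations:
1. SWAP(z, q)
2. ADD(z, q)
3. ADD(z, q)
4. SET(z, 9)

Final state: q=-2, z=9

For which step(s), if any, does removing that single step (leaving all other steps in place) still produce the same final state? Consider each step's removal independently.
Step(s) 2, 3

Testing removal of each single step:
Without step 1: final = q=1, z=9 (different)
Without step 2: final = q=-2, z=9 (same)
Without step 3: final = q=-2, z=9 (same)
Without step 4: final = q=-2, z=-3 (different)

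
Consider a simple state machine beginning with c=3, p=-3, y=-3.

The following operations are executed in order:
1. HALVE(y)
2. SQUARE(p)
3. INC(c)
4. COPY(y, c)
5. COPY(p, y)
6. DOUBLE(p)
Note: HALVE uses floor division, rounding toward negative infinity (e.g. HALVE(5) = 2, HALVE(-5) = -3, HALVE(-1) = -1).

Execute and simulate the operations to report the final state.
{c: 4, p: 8, y: 4}

Step-by-step execution:
Initial: c=3, p=-3, y=-3
After step 1 (HALVE(y)): c=3, p=-3, y=-2
After step 2 (SQUARE(p)): c=3, p=9, y=-2
After step 3 (INC(c)): c=4, p=9, y=-2
After step 4 (COPY(y, c)): c=4, p=9, y=4
After step 5 (COPY(p, y)): c=4, p=4, y=4
After step 6 (DOUBLE(p)): c=4, p=8, y=4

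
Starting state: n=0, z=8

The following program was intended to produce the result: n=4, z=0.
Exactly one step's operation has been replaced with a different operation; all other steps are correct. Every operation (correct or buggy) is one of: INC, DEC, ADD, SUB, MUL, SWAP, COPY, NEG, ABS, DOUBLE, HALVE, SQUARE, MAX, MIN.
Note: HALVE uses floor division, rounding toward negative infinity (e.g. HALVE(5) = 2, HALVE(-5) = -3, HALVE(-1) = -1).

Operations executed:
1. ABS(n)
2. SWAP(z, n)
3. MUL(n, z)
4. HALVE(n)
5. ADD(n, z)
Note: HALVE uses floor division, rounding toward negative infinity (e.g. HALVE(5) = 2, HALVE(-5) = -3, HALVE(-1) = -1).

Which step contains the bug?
Step 3

Trace with buggy code:
Initial: n=0, z=8
After step 1: n=0, z=8
After step 2: n=8, z=0
After step 3: n=0, z=0
After step 4: n=0, z=0
After step 5: n=0, z=0
Actual final n=0, z=0 ≠ expected n=4, z=0.
Step 3 is the only position where a single-operation replacement can produce the expected result.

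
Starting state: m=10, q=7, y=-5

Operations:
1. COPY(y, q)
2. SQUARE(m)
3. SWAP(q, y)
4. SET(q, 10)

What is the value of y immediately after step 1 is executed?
y = 7

Tracing y through execution:
Initial: y = -5
After step 1 (COPY(y, q)): y = 7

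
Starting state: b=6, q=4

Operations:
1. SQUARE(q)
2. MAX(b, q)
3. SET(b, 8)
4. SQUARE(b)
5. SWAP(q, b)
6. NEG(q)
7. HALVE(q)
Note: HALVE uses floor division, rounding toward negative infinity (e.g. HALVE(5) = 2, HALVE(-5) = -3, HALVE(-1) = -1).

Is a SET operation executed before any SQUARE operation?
No

First SET: step 3
First SQUARE: step 1
Since 3 > 1, SQUARE comes first.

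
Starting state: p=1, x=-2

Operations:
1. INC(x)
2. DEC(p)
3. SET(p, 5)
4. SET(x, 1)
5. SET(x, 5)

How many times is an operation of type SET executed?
3

Counting SET operations:
Step 3: SET(p, 5) ← SET
Step 4: SET(x, 1) ← SET
Step 5: SET(x, 5) ← SET
Total: 3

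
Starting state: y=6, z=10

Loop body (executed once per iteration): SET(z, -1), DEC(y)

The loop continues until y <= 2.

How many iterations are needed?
4

Tracing iterations:
Initial: y=6, z=10
After iteration 1: y=5, z=-1
After iteration 2: y=4, z=-1
After iteration 3: y=3, z=-1
After iteration 4: y=2, z=-1
y <= 2 now holds, so the loop exits after 4 iterations.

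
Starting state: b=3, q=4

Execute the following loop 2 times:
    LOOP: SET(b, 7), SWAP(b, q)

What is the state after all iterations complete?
b=7, q=7

Iteration trace:
Start: b=3, q=4
After iteration 1: b=4, q=7
After iteration 2: b=7, q=7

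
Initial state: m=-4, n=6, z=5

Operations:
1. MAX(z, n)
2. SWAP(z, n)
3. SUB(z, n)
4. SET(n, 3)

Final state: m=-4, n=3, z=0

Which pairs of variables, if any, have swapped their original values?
None

Comparing initial and final values:
z: 5 → 0
n: 6 → 3
m: -4 → -4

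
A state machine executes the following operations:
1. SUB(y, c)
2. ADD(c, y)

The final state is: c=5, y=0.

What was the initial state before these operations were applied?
c=5, y=5

Working backwards:
Final state: c=5, y=0
Before step 2 (ADD(c, y)): c=5, y=0
Before step 1 (SUB(y, c)): c=5, y=5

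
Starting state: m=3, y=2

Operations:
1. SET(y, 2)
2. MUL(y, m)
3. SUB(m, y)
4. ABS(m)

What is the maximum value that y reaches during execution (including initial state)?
6

Values of y at each step:
Initial: y = 2
After step 1: y = 2
After step 2: y = 6 ← maximum
After step 3: y = 6
After step 4: y = 6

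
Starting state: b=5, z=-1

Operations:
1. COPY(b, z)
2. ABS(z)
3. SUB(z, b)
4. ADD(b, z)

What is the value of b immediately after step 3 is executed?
b = -1

Tracing b through execution:
Initial: b = 5
After step 1 (COPY(b, z)): b = -1
After step 2 (ABS(z)): b = -1
After step 3 (SUB(z, b)): b = -1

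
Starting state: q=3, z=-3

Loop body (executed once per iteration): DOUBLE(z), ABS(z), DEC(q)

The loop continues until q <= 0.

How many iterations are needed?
3

Tracing iterations:
Initial: q=3, z=-3
After iteration 1: q=2, z=6
After iteration 2: q=1, z=12
After iteration 3: q=0, z=24
q <= 0 now holds, so the loop exits after 3 iterations.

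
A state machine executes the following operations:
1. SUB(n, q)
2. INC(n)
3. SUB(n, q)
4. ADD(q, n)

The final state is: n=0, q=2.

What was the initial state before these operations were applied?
n=3, q=2

Working backwards:
Final state: n=0, q=2
Before step 4 (ADD(q, n)): n=0, q=2
Before step 3 (SUB(n, q)): n=2, q=2
Before step 2 (INC(n)): n=1, q=2
Before step 1 (SUB(n, q)): n=3, q=2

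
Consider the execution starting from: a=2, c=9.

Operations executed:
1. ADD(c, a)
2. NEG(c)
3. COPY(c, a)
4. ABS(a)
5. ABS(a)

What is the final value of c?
c = 2

Tracing execution:
Step 1: ADD(c, a) → c = 11
Step 2: NEG(c) → c = -11
Step 3: COPY(c, a) → c = 2
Step 4: ABS(a) → c = 2
Step 5: ABS(a) → c = 2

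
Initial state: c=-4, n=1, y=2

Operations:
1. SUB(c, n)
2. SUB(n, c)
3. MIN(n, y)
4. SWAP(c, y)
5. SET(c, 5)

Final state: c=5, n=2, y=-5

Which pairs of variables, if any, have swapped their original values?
None

Comparing initial and final values:
y: 2 → -5
c: -4 → 5
n: 1 → 2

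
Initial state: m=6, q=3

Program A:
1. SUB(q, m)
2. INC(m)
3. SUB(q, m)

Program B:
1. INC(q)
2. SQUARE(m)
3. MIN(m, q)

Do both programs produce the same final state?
No

Program A final state: m=7, q=-10
Program B final state: m=4, q=4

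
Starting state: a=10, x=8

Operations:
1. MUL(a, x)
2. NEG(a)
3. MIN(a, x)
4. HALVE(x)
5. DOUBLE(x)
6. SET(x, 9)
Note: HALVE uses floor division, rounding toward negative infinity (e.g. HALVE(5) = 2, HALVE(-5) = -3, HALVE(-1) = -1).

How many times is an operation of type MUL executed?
1

Counting MUL operations:
Step 1: MUL(a, x) ← MUL
Total: 1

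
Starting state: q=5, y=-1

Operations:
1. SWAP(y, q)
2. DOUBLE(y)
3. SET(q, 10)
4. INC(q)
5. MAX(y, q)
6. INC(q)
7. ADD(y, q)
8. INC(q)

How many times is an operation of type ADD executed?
1

Counting ADD operations:
Step 7: ADD(y, q) ← ADD
Total: 1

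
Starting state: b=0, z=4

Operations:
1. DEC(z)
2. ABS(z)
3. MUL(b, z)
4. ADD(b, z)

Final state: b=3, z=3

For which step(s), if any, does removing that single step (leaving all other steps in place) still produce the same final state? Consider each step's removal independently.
Step(s) 2, 3

Testing removal of each single step:
Without step 1: final = b=4, z=4 (different)
Without step 2: final = b=3, z=3 (same)
Without step 3: final = b=3, z=3 (same)
Without step 4: final = b=0, z=3 (different)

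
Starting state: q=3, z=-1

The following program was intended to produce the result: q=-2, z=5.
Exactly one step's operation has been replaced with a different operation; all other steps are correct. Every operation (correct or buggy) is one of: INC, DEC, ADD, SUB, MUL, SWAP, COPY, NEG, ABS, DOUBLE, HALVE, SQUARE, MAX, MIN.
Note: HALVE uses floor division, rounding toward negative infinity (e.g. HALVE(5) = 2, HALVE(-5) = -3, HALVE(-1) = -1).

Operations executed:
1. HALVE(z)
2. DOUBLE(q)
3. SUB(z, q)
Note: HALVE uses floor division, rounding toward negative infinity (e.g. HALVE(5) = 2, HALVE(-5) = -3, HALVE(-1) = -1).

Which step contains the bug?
Step 1

Trace with buggy code:
Initial: q=3, z=-1
After step 1: q=3, z=-1
After step 2: q=6, z=-1
After step 3: q=6, z=-7
Actual final q=6, z=-7 ≠ expected q=-2, z=5.
Step 1 is the only position where a single-operation replacement can produce the expected result.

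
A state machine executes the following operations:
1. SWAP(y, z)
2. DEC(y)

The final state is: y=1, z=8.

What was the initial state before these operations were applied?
y=8, z=2

Working backwards:
Final state: y=1, z=8
Before step 2 (DEC(y)): y=2, z=8
Before step 1 (SWAP(y, z)): y=8, z=2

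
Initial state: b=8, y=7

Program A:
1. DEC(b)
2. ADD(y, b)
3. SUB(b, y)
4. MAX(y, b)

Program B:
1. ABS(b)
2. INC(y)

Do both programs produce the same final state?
No

Program A final state: b=-7, y=14
Program B final state: b=8, y=8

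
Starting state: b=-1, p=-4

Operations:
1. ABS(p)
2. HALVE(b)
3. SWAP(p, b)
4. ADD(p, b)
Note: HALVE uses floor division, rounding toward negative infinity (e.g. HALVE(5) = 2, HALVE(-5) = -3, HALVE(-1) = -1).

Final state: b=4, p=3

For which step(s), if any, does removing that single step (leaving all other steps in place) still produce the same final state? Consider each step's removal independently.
Step(s) 2

Testing removal of each single step:
Without step 1: final = b=-4, p=-5 (different)
Without step 2: final = b=4, p=3 (same)
Without step 3: final = b=-1, p=3 (different)
Without step 4: final = b=4, p=-1 (different)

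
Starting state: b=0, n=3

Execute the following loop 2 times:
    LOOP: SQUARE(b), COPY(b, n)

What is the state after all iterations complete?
b=3, n=3

Iteration trace:
Start: b=0, n=3
After iteration 1: b=3, n=3
After iteration 2: b=3, n=3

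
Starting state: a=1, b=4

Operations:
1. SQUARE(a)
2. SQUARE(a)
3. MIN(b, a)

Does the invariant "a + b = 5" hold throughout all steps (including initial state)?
No, violated after step 3

The invariant is violated after step 3.

State at each step:
Initial: a=1, b=4
After step 1: a=1, b=4
After step 2: a=1, b=4
After step 3: a=1, b=1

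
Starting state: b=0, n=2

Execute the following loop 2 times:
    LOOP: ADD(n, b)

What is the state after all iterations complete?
b=0, n=2

Iteration trace:
Start: b=0, n=2
After iteration 1: b=0, n=2
After iteration 2: b=0, n=2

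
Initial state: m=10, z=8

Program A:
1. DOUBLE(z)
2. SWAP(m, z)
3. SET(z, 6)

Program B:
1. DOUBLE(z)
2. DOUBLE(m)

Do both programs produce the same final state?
No

Program A final state: m=16, z=6
Program B final state: m=20, z=16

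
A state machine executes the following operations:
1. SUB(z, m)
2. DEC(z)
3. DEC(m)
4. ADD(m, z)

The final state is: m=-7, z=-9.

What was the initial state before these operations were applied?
m=3, z=-5

Working backwards:
Final state: m=-7, z=-9
Before step 4 (ADD(m, z)): m=2, z=-9
Before step 3 (DEC(m)): m=3, z=-9
Before step 2 (DEC(z)): m=3, z=-8
Before step 1 (SUB(z, m)): m=3, z=-5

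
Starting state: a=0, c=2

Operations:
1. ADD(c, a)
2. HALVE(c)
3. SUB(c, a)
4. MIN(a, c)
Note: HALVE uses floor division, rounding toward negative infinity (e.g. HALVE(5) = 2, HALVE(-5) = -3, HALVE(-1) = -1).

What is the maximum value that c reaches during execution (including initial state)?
2

Values of c at each step:
Initial: c = 2 ← maximum
After step 1: c = 2
After step 2: c = 1
After step 3: c = 1
After step 4: c = 1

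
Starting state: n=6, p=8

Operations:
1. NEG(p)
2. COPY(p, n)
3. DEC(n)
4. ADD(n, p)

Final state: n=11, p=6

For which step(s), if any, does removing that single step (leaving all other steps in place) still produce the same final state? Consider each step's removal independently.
Step(s) 1

Testing removal of each single step:
Without step 1: final = n=11, p=6 (same)
Without step 2: final = n=-3, p=-8 (different)
Without step 3: final = n=12, p=6 (different)
Without step 4: final = n=5, p=6 (different)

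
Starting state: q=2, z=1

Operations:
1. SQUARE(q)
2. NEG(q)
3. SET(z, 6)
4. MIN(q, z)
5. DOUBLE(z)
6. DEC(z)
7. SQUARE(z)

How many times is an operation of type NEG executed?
1

Counting NEG operations:
Step 2: NEG(q) ← NEG
Total: 1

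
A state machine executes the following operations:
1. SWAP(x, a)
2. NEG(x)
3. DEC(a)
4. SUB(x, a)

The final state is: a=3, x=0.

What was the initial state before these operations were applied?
a=-3, x=4

Working backwards:
Final state: a=3, x=0
Before step 4 (SUB(x, a)): a=3, x=3
Before step 3 (DEC(a)): a=4, x=3
Before step 2 (NEG(x)): a=4, x=-3
Before step 1 (SWAP(x, a)): a=-3, x=4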